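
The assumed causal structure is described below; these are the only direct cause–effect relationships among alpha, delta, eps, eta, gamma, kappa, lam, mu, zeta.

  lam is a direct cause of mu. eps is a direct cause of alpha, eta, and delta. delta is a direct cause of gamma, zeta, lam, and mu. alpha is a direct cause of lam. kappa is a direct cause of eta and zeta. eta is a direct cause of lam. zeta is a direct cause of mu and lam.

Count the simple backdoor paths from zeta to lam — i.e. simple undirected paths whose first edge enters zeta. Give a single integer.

8

A backdoor path from zeta to lam is any simple undirected path whose first edge points into zeta (i.e. leaves zeta via a parent).
Parents of zeta: {delta, kappa}.
Enumerating:
  P1: zeta <- kappa -> eta <- eps -> alpha -> lam
  P2: zeta <- kappa -> eta <- eps -> delta -> lam
  P3: zeta <- kappa -> eta <- eps -> delta -> mu <- lam
  P4: zeta <- kappa -> eta -> lam
  P5: zeta <- delta <- eps -> alpha -> lam
  P6: zeta <- delta <- eps -> eta -> lam
  P7: zeta <- delta -> lam
  P8: zeta <- delta -> mu <- lam
That exhausts the simple backdoor paths. Count: 8.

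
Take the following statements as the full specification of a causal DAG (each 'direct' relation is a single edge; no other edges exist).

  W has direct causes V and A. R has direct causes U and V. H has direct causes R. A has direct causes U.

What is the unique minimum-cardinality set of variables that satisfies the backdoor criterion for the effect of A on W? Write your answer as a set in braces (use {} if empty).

{}

Variables eligible for adjustment (non-descendants of A, excluding A and W): {H, R, U, V}.
Backdoor paths from A to W:
  P1: A <- U -> R <- V -> W
Each backdoor path contains an unconditioned collider, so every path is already blocked with the empty conditioning set:
  P1: blocked at collider R (neither it nor any descendant is in the conditioning set).
The empty set is therefore the unique smallest valid set.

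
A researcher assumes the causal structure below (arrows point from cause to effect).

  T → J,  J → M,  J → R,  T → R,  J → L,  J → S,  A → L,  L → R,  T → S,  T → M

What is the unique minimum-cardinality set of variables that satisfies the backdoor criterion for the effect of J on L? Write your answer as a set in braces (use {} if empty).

{}

Variables eligible for adjustment (non-descendants of J, excluding J and L): {A, T}.
Backdoor paths from J to L:
  P1: J <- T -> R <- L
Each backdoor path contains an unconditioned collider, so every path is already blocked with the empty conditioning set:
  P1: blocked at collider R (neither it nor any descendant is in the conditioning set).
The empty set is therefore the unique smallest valid set.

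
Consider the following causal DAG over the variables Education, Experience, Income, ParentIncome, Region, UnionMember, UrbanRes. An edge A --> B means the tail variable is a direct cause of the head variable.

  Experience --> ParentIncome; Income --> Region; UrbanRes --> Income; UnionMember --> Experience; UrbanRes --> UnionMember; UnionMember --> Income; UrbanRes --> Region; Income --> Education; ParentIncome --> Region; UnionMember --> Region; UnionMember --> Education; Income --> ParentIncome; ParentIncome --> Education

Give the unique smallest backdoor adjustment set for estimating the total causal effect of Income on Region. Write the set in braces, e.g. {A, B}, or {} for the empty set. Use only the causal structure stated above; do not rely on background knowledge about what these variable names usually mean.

{UnionMember, UrbanRes}

Variables eligible for adjustment (non-descendants of Income, excluding Income and Region): {Experience, UnionMember, UrbanRes}.
Backdoor paths from Income to Region:
  P1: Income <- UrbanRes -> UnionMember -> Experience -> ParentIncome -> Region
  P2: Income <- UrbanRes -> UnionMember -> Region
  P3: Income <- UrbanRes -> UnionMember -> Education <- ParentIncome -> Region
  P4: Income <- UrbanRes -> Region
  P5: Income <- UnionMember <- UrbanRes -> Region
  P6: Income <- UnionMember -> Experience -> ParentIncome -> Region
  P7: Income <- UnionMember -> Region
  P8: Income <- UnionMember -> Education <- ParentIncome -> Region
The empty set is not sufficient: P1 (Income <- UrbanRes -> UnionMember -> Experience -> ParentIncome -> Region) has no collider blocking it and no conditioned non-collider, so it is open.
Try {UnionMember, UrbanRes}:
  P1: blocked at fork node UrbanRes ∈ conditioning set.
  P2: blocked at fork node UrbanRes ∈ conditioning set.
  P3: blocked at fork node UrbanRes ∈ conditioning set.
  P4: blocked at fork node UrbanRes ∈ conditioning set.
  P5: blocked at chain node UnionMember ∈ conditioning set.
  P6: blocked at fork node UnionMember ∈ conditioning set.
  P7: blocked at fork node UnionMember ∈ conditioning set.
  P8: blocked at fork node UnionMember ∈ conditioning set.
{UnionMember, UrbanRes} contains no descendant of Income and blocks every backdoor path.
Every element of {UnionMember, UrbanRes} is needed (dropping UnionMember leaves P6 open; dropping UrbanRes leaves P4 open), so no proper subset is valid.
Among all size-2 subsets of the eligible variables, only {UnionMember, UrbanRes} blocks every backdoor path, so it is the unique smallest valid adjustment set.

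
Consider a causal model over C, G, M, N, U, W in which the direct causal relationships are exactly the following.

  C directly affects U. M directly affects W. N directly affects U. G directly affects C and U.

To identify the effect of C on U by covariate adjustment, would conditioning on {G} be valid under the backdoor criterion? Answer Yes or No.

Yes

Backdoor paths from C to U (paths whose first edge points into C):
  P1: C <- G -> U
Condition 1 (no descendant of C in the set): holds — descendants of C are {U}; none are in {G}.
Condition 2 (every backdoor path blocked by {G}):
  P1: blocked at fork node G ∈ conditioning set.
{G} satisfies the backdoor criterion.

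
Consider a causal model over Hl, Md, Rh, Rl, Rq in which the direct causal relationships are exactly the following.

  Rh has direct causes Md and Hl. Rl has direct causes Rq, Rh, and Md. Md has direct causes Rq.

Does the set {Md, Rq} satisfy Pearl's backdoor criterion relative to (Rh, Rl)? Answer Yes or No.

Backdoor paths from Rh to Rl (paths whose first edge points into Rh):
  P1: Rh <- Md <- Rq -> Rl
  P2: Rh <- Md -> Rl
Condition 1 (no descendant of Rh in the set): holds — descendants of Rh are {Rl}; none are in {Md, Rq}.
Condition 2 (every backdoor path blocked by {Md, Rq}):
  P1: blocked at chain node Md ∈ conditioning set.
  P2: blocked at fork node Md ∈ conditioning set.
{Md, Rq} satisfies the backdoor criterion.

Yes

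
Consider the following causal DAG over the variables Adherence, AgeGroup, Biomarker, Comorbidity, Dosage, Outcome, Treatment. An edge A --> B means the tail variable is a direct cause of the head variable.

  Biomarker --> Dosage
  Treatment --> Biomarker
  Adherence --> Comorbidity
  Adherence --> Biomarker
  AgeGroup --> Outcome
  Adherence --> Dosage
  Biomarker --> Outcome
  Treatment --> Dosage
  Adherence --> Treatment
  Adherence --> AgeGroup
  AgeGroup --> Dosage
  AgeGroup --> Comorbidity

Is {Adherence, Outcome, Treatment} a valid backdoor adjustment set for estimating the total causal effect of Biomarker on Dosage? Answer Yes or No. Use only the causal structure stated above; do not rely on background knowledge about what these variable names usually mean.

No

Backdoor paths from Biomarker to Dosage (paths whose first edge points into Biomarker):
  P1: Biomarker <- Adherence -> AgeGroup -> Dosage
  P2: Biomarker <- Adherence -> Treatment -> Dosage
  P3: Biomarker <- Adherence -> Comorbidity <- AgeGroup -> Dosage
  P4: Biomarker <- Adherence -> Dosage
  P5: Biomarker <- Treatment <- Adherence -> AgeGroup -> Dosage
  P6: Biomarker <- Treatment <- Adherence -> Comorbidity <- AgeGroup -> Dosage
  P7: Biomarker <- Treatment <- Adherence -> Dosage
  P8: Biomarker <- Treatment -> Dosage
Condition 1 (no descendant of Biomarker in the set): FAILS — Outcome is a descendant of Biomarker.
Condition 2 (every backdoor path blocked by {Adherence, Outcome, Treatment}):
  P1: blocked at fork node Adherence ∈ conditioning set.
  P2: blocked at fork node Adherence ∈ conditioning set.
  P3: blocked at fork node Adherence ∈ conditioning set.
  P4: blocked at fork node Adherence ∈ conditioning set.
  P5: blocked at chain node Treatment ∈ conditioning set.
  P6: blocked at chain node Treatment ∈ conditioning set.
  P7: blocked at chain node Treatment ∈ conditioning set.
  P8: blocked at fork node Treatment ∈ conditioning set.
{Adherence, Outcome, Treatment} does not satisfy the backdoor criterion.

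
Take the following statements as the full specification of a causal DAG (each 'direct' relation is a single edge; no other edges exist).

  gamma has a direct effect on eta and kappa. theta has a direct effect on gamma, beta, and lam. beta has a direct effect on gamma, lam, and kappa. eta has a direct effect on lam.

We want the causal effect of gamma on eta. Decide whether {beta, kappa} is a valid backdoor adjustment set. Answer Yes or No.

No

Backdoor paths from gamma to eta (paths whose first edge points into gamma):
  P1: gamma <- theta -> beta -> lam <- eta
  P2: gamma <- theta -> lam <- eta
  P3: gamma <- beta <- theta -> lam <- eta
  P4: gamma <- beta -> lam <- eta
Condition 1 (no descendant of gamma in the set): FAILS — kappa is a descendant of gamma.
Condition 2 (every backdoor path blocked by {beta, kappa}):
  P1: blocked at chain node beta ∈ conditioning set.
  P2: blocked at collider lam (neither it nor any descendant is in the conditioning set).
  P3: blocked at chain node beta ∈ conditioning set.
  P4: blocked at fork node beta ∈ conditioning set.
{beta, kappa} does not satisfy the backdoor criterion.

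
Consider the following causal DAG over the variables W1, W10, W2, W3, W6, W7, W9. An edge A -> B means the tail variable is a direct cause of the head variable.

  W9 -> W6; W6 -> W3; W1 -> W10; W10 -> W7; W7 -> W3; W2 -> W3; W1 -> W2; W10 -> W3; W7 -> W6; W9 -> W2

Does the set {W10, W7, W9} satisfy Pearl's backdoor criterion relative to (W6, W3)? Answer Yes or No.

Yes

Backdoor paths from W6 to W3 (paths whose first edge points into W6):
  P1: W6 <- W9 -> W2 <- W1 -> W10 -> W7 -> W3
  P2: W6 <- W9 -> W2 <- W1 -> W10 -> W3
  P3: W6 <- W9 -> W2 -> W3
  P4: W6 <- W7 <- W10 <- W1 -> W2 -> W3
  P5: W6 <- W7 <- W10 -> W3
  P6: W6 <- W7 -> W3
Condition 1 (no descendant of W6 in the set): holds — descendants of W6 are {W3}; none are in {W10, W7, W9}.
Condition 2 (every backdoor path blocked by {W10, W7, W9}):
  P1: blocked at fork node W9 ∈ conditioning set.
  P2: blocked at fork node W9 ∈ conditioning set.
  P3: blocked at fork node W9 ∈ conditioning set.
  P4: blocked at chain node W7 ∈ conditioning set.
  P5: blocked at chain node W7 ∈ conditioning set.
  P6: blocked at fork node W7 ∈ conditioning set.
{W10, W7, W9} satisfies the backdoor criterion.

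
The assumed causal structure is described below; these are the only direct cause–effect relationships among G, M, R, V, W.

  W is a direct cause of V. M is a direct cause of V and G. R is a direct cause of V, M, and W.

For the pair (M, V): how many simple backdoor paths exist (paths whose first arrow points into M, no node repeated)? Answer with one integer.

2

A backdoor path from M to V is any simple undirected path whose first edge points into M (i.e. leaves M via a parent).
Parents of M: {R}.
Enumerating:
  P1: M <- R -> W -> V
  P2: M <- R -> V
That exhausts the simple backdoor paths. Count: 2.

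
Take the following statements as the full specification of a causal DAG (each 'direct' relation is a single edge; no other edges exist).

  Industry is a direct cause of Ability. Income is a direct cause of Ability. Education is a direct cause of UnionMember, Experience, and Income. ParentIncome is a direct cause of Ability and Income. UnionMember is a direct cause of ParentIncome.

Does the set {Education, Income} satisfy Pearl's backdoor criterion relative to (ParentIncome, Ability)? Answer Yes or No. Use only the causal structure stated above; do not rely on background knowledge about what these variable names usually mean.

No

Backdoor paths from ParentIncome to Ability (paths whose first edge points into ParentIncome):
  P1: ParentIncome <- UnionMember <- Education -> Income -> Ability
Condition 1 (no descendant of ParentIncome in the set): FAILS — Income is a descendant of ParentIncome.
Condition 2 (every backdoor path blocked by {Education, Income}):
  P1: blocked at fork node Education ∈ conditioning set.
{Education, Income} does not satisfy the backdoor criterion.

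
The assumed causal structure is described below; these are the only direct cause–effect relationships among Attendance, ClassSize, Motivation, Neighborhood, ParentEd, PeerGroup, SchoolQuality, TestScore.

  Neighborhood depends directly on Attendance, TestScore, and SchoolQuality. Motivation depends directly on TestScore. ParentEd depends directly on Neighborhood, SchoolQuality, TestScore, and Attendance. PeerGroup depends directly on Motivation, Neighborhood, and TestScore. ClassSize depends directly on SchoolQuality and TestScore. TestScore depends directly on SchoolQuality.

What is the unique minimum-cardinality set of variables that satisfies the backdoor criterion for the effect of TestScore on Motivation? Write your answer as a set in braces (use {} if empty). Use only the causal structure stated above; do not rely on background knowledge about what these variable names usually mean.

Variables eligible for adjustment (non-descendants of TestScore, excluding TestScore and Motivation): {Attendance, SchoolQuality}.
Backdoor paths from TestScore to Motivation:
  P1: TestScore <- SchoolQuality -> Neighborhood -> PeerGroup <- Motivation
  P2: TestScore <- SchoolQuality -> ParentEd <- Attendance -> Neighborhood -> PeerGroup <- Motivation
  P3: TestScore <- SchoolQuality -> ParentEd <- Neighborhood -> PeerGroup <- Motivation
Each backdoor path contains an unconditioned collider, so every path is already blocked with the empty conditioning set:
  P1: blocked at collider PeerGroup (neither it nor any descendant is in the conditioning set).
  P2: blocked at collider ParentEd (neither it nor any descendant is in the conditioning set).
  P3: blocked at collider ParentEd (neither it nor any descendant is in the conditioning set).
The empty set is therefore the unique smallest valid set.

{}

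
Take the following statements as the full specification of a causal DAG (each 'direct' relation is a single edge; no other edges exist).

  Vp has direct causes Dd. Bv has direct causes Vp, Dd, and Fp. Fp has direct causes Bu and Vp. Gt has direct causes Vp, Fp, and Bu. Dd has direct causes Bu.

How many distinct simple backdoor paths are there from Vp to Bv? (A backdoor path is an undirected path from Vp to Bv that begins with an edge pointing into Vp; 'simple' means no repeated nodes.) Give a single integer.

3

A backdoor path from Vp to Bv is any simple undirected path whose first edge points into Vp (i.e. leaves Vp via a parent).
Parents of Vp: {Dd}.
Enumerating:
  P1: Vp <- Dd <- Bu -> Fp -> Bv
  P2: Vp <- Dd <- Bu -> Gt <- Fp -> Bv
  P3: Vp <- Dd -> Bv
That exhausts the simple backdoor paths. Count: 3.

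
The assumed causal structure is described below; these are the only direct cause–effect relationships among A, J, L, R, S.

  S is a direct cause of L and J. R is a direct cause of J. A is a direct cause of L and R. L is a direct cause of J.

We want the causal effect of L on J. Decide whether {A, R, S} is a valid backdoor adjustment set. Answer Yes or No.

Yes

Backdoor paths from L to J (paths whose first edge points into L):
  P1: L <- S -> J
  P2: L <- A -> R -> J
Condition 1 (no descendant of L in the set): holds — descendants of L are {J}; none are in {A, R, S}.
Condition 2 (every backdoor path blocked by {A, R, S}):
  P1: blocked at fork node S ∈ conditioning set.
  P2: blocked at fork node A ∈ conditioning set.
{A, R, S} satisfies the backdoor criterion.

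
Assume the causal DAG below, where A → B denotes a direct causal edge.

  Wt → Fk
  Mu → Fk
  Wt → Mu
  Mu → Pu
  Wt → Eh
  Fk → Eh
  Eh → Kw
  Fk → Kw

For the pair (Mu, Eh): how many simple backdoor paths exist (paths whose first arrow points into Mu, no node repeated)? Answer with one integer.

3

A backdoor path from Mu to Eh is any simple undirected path whose first edge points into Mu (i.e. leaves Mu via a parent).
Parents of Mu: {Wt}.
Enumerating:
  P1: Mu <- Wt -> Fk -> Eh
  P2: Mu <- Wt -> Fk -> Kw <- Eh
  P3: Mu <- Wt -> Eh
That exhausts the simple backdoor paths. Count: 3.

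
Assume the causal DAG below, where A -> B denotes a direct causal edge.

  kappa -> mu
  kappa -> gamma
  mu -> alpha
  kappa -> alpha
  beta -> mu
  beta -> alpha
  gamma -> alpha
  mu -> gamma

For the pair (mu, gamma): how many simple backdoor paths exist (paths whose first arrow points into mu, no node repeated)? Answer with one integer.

A backdoor path from mu to gamma is any simple undirected path whose first edge points into mu (i.e. leaves mu via a parent).
Parents of mu: {beta, kappa}.
Enumerating:
  P1: mu <- kappa -> gamma
  P2: mu <- kappa -> alpha <- gamma
  P3: mu <- beta -> alpha <- kappa -> gamma
  P4: mu <- beta -> alpha <- gamma
That exhausts the simple backdoor paths. Count: 4.

4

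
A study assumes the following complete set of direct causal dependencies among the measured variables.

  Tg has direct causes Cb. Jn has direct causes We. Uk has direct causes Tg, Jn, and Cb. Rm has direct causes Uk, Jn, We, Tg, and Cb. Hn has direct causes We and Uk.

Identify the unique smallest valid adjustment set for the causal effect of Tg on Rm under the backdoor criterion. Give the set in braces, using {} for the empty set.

Variables eligible for adjustment (non-descendants of Tg, excluding Tg and Rm): {Cb, Jn, We}.
Backdoor paths from Tg to Rm:
  P1: Tg <- Cb -> Uk <- Jn <- We -> Rm
  P2: Tg <- Cb -> Uk <- Jn -> Rm
  P3: Tg <- Cb -> Uk -> Hn <- We -> Jn -> Rm
  P4: Tg <- Cb -> Uk -> Hn <- We -> Rm
  P5: Tg <- Cb -> Uk -> Rm
  P6: Tg <- Cb -> Rm
The empty set is not sufficient: P5 (Tg <- Cb -> Uk -> Rm) has no collider blocking it and no conditioned non-collider, so it is open.
Try {Cb}:
  P1: blocked at fork node Cb ∈ conditioning set.
  P2: blocked at fork node Cb ∈ conditioning set.
  P3: blocked at fork node Cb ∈ conditioning set.
  P4: blocked at fork node Cb ∈ conditioning set.
  P5: blocked at fork node Cb ∈ conditioning set.
  P6: blocked at fork node Cb ∈ conditioning set.
{Cb} contains no descendant of Tg and blocks every backdoor path.
No other singleton works — e.g. {We} leaves P5 open — so {Cb} is the unique smallest valid adjustment set.

{Cb}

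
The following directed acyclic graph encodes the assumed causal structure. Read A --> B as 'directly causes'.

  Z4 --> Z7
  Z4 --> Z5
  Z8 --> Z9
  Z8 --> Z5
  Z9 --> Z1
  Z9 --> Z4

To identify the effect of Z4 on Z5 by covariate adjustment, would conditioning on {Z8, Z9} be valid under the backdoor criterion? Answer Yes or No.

Yes

Backdoor paths from Z4 to Z5 (paths whose first edge points into Z4):
  P1: Z4 <- Z9 <- Z8 -> Z5
Condition 1 (no descendant of Z4 in the set): holds — descendants of Z4 are {Z5, Z7}; none are in {Z8, Z9}.
Condition 2 (every backdoor path blocked by {Z8, Z9}):
  P1: blocked at chain node Z9 ∈ conditioning set.
{Z8, Z9} satisfies the backdoor criterion.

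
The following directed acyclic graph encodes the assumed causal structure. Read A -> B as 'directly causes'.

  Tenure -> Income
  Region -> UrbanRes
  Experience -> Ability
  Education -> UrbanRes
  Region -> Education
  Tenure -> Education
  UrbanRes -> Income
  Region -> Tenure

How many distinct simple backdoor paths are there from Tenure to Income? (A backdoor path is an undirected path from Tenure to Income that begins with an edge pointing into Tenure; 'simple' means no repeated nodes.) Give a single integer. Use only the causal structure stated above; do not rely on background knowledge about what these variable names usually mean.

2

A backdoor path from Tenure to Income is any simple undirected path whose first edge points into Tenure (i.e. leaves Tenure via a parent).
Parents of Tenure: {Region}.
Enumerating:
  P1: Tenure <- Region -> Education -> UrbanRes -> Income
  P2: Tenure <- Region -> UrbanRes -> Income
That exhausts the simple backdoor paths. Count: 2.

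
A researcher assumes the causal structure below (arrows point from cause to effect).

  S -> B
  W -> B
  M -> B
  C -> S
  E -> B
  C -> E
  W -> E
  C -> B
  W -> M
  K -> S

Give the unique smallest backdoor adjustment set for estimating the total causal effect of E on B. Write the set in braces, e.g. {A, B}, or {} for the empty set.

{C, W}

Variables eligible for adjustment (non-descendants of E, excluding E and B): {C, K, M, S, W}.
Backdoor paths from E to B:
  P1: E <- W -> M -> B
  P2: E <- W -> B
  P3: E <- C -> S -> B
  P4: E <- C -> B
The empty set is not sufficient: P1 (E <- W -> M -> B) has no collider blocking it and no conditioned non-collider, so it is open.
Try {C, W}:
  P1: blocked at fork node W ∈ conditioning set.
  P2: blocked at fork node W ∈ conditioning set.
  P3: blocked at fork node C ∈ conditioning set.
  P4: blocked at fork node C ∈ conditioning set.
{C, W} contains no descendant of E and blocks every backdoor path.
Every element of {C, W} is needed (dropping C leaves P3 open; dropping W leaves P1 open), so no proper subset is valid.
Among all size-2 subsets of the eligible variables, only {C, W} blocks every backdoor path, so it is the unique smallest valid adjustment set.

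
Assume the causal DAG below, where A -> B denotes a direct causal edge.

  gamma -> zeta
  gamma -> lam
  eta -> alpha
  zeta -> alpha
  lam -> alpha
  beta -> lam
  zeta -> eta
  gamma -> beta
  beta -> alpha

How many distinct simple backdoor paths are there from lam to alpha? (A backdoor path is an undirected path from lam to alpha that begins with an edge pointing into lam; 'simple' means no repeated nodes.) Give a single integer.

A backdoor path from lam to alpha is any simple undirected path whose first edge points into lam (i.e. leaves lam via a parent).
Parents of lam: {beta, gamma}.
Enumerating:
  P1: lam <- gamma -> zeta -> eta -> alpha
  P2: lam <- gamma -> zeta -> alpha
  P3: lam <- gamma -> beta -> alpha
  P4: lam <- beta <- gamma -> zeta -> eta -> alpha
  P5: lam <- beta <- gamma -> zeta -> alpha
  P6: lam <- beta -> alpha
That exhausts the simple backdoor paths. Count: 6.

6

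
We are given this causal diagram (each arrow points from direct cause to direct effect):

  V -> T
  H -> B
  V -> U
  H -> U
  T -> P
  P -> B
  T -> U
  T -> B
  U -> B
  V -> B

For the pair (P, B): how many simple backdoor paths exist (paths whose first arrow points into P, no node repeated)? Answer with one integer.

A backdoor path from P to B is any simple undirected path whose first edge points into P (i.e. leaves P via a parent).
Parents of P: {T}.
Enumerating:
  P1: P <- T <- V -> U <- H -> B
  P2: P <- T <- V -> U -> B
  P3: P <- T <- V -> B
  P4: P <- T -> U <- V -> B
  P5: P <- T -> U <- H -> B
  P6: P <- T -> U -> B
  P7: P <- T -> B
That exhausts the simple backdoor paths. Count: 7.

7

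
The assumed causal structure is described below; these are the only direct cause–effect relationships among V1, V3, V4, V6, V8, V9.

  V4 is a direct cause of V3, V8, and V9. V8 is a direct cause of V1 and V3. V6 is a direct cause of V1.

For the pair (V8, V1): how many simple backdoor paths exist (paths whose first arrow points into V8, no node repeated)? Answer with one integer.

0

A backdoor path from V8 to V1 is any simple undirected path whose first edge points into V8 (i.e. leaves V8 via a parent).
Parents of V8: {V4}.
No simple path from any parent of V8 reaches V1 without revisiting V8, so there are no backdoor paths.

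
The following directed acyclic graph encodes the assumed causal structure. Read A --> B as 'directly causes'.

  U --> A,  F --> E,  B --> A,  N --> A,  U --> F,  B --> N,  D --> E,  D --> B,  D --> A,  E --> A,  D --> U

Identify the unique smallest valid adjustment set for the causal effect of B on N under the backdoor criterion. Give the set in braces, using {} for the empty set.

{}

Variables eligible for adjustment (non-descendants of B, excluding B and N): {D, E, F, U}.
Backdoor paths from B to N:
  P1: B <- D -> U -> F -> E -> A <- N
  P2: B <- D -> U -> A <- N
  P3: B <- D -> E <- F <- U -> A <- N
  P4: B <- D -> E -> A <- N
  P5: B <- D -> A <- N
Each backdoor path contains an unconditioned collider, so every path is already blocked with the empty conditioning set:
  P1: blocked at collider A (neither it nor any descendant is in the conditioning set).
  P2: blocked at collider A (neither it nor any descendant is in the conditioning set).
  P3: blocked at collider E (neither it nor any descendant is in the conditioning set).
  P4: blocked at collider A (neither it nor any descendant is in the conditioning set).
  P5: blocked at collider A (neither it nor any descendant is in the conditioning set).
The empty set is therefore the unique smallest valid set.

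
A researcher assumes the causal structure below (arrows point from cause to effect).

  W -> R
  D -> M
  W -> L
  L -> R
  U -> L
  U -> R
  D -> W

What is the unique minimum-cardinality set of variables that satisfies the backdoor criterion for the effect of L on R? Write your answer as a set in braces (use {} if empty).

{U, W}

Variables eligible for adjustment (non-descendants of L, excluding L and R): {D, M, U, W}.
Backdoor paths from L to R:
  P1: L <- W -> R
  P2: L <- U -> R
The empty set is not sufficient: P1 (L <- W -> R) has no collider blocking it and no conditioned non-collider, so it is open.
Try {U, W}:
  P1: blocked at fork node W ∈ conditioning set.
  P2: blocked at fork node U ∈ conditioning set.
{U, W} contains no descendant of L and blocks every backdoor path.
Every element of {U, W} is needed (dropping U leaves P2 open; dropping W leaves P1 open), so no proper subset is valid.
Among all size-2 subsets of the eligible variables, only {U, W} blocks every backdoor path, so it is the unique smallest valid adjustment set.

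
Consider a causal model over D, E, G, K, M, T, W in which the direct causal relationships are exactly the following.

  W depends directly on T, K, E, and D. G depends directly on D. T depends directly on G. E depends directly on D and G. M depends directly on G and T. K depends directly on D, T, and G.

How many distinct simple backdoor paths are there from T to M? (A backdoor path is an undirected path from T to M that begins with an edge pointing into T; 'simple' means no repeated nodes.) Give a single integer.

A backdoor path from T to M is any simple undirected path whose first edge points into T (i.e. leaves T via a parent).
Parents of T: {G}.
Enumerating:
  P1: T <- G -> M
That exhausts the simple backdoor paths. Count: 1.

1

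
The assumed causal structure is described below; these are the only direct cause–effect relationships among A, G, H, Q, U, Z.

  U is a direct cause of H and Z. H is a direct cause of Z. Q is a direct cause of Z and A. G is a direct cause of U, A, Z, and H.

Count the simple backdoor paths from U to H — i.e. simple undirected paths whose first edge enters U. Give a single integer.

3

A backdoor path from U to H is any simple undirected path whose first edge points into U (i.e. leaves U via a parent).
Parents of U: {G}.
Enumerating:
  P1: U <- G -> H
  P2: U <- G -> Z <- H
  P3: U <- G -> A <- Q -> Z <- H
That exhausts the simple backdoor paths. Count: 3.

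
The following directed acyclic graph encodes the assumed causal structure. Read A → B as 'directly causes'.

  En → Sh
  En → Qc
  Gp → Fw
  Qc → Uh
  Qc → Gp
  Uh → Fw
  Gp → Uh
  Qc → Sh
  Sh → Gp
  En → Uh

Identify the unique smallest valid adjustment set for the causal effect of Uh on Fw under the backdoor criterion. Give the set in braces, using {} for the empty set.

Variables eligible for adjustment (non-descendants of Uh, excluding Uh and Fw): {En, Gp, Qc, Sh}.
Backdoor paths from Uh to Fw:
  P1: Uh <- En -> Qc -> Sh -> Gp -> Fw
  P2: Uh <- En -> Qc -> Gp -> Fw
  P3: Uh <- En -> Sh <- Qc -> Gp -> Fw
  P4: Uh <- En -> Sh -> Gp -> Fw
  P5: Uh <- Qc <- En -> Sh -> Gp -> Fw
  P6: Uh <- Qc -> Sh -> Gp -> Fw
  P7: Uh <- Qc -> Gp -> Fw
  P8: Uh <- Gp -> Fw
The empty set is not sufficient: P1 (Uh <- En -> Qc -> Sh -> Gp -> Fw) has no collider blocking it and no conditioned non-collider, so it is open.
Try {Gp}:
  P1: blocked at chain node Gp ∈ conditioning set.
  P2: blocked at chain node Gp ∈ conditioning set.
  P3: blocked at chain node Gp ∈ conditioning set.
  P4: blocked at chain node Gp ∈ conditioning set.
  P5: blocked at chain node Gp ∈ conditioning set.
  P6: blocked at chain node Gp ∈ conditioning set.
  P7: blocked at chain node Gp ∈ conditioning set.
  P8: blocked at fork node Gp ∈ conditioning set.
{Gp} contains no descendant of Uh and blocks every backdoor path.
No other singleton works — e.g. {En} leaves P6 open — so {Gp} is the unique smallest valid adjustment set.

{Gp}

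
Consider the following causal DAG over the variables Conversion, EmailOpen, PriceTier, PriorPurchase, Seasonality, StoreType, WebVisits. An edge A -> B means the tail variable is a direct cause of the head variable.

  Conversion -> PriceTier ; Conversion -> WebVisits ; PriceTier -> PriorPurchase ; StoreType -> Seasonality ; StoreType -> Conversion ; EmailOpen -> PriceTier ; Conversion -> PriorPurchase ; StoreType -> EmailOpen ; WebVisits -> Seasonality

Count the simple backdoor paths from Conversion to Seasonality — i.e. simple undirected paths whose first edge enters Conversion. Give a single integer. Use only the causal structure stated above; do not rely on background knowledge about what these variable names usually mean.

1

A backdoor path from Conversion to Seasonality is any simple undirected path whose first edge points into Conversion (i.e. leaves Conversion via a parent).
Parents of Conversion: {StoreType}.
Enumerating:
  P1: Conversion <- StoreType -> Seasonality
That exhausts the simple backdoor paths. Count: 1.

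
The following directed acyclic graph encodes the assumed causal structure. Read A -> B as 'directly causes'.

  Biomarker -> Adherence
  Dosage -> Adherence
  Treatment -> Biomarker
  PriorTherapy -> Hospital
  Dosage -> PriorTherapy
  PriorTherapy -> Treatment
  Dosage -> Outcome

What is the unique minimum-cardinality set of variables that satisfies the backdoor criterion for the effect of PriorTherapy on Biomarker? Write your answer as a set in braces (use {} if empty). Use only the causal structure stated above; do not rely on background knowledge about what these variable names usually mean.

{}

Variables eligible for adjustment (non-descendants of PriorTherapy, excluding PriorTherapy and Biomarker): {Dosage, Outcome}.
Backdoor paths from PriorTherapy to Biomarker:
  P1: PriorTherapy <- Dosage -> Adherence <- Biomarker
Each backdoor path contains an unconditioned collider, so every path is already blocked with the empty conditioning set:
  P1: blocked at collider Adherence (neither it nor any descendant is in the conditioning set).
The empty set is therefore the unique smallest valid set.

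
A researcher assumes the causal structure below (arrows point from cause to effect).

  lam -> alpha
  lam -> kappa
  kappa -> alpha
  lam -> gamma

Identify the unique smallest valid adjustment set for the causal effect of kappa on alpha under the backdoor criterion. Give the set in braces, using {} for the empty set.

Variables eligible for adjustment (non-descendants of kappa, excluding kappa and alpha): {gamma, lam}.
Backdoor paths from kappa to alpha:
  P1: kappa <- lam -> alpha
The empty set is not sufficient: P1 (kappa <- lam -> alpha) has no collider blocking it and no conditioned non-collider, so it is open.
Try {lam}:
  P1: blocked at fork node lam ∈ conditioning set.
{lam} contains no descendant of kappa and blocks every backdoor path.
No other singleton works — e.g. {gamma} leaves P1 open — so {lam} is the unique smallest valid adjustment set.

{lam}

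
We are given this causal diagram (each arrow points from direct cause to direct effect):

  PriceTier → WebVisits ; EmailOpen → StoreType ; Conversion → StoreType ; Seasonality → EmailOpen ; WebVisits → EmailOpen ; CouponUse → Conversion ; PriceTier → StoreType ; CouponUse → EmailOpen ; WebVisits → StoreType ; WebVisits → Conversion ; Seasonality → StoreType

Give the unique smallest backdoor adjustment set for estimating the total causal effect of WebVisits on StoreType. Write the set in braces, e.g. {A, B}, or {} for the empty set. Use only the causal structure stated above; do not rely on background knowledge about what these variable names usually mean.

Variables eligible for adjustment (non-descendants of WebVisits, excluding WebVisits and StoreType): {CouponUse, PriceTier, Seasonality}.
Backdoor paths from WebVisits to StoreType:
  P1: WebVisits <- PriceTier -> StoreType
The empty set is not sufficient: P1 (WebVisits <- PriceTier -> StoreType) has no collider blocking it and no conditioned non-collider, so it is open.
Try {PriceTier}:
  P1: blocked at fork node PriceTier ∈ conditioning set.
{PriceTier} contains no descendant of WebVisits and blocks every backdoor path.
No other singleton works — e.g. {CouponUse} leaves P1 open — so {PriceTier} is the unique smallest valid adjustment set.

{PriceTier}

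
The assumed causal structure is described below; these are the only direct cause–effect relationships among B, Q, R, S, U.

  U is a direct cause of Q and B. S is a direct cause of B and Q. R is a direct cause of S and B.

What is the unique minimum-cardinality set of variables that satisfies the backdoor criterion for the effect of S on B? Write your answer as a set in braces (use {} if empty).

Variables eligible for adjustment (non-descendants of S, excluding S and B): {R, U}.
Backdoor paths from S to B:
  P1: S <- R -> B
The empty set is not sufficient: P1 (S <- R -> B) has no collider blocking it and no conditioned non-collider, so it is open.
Try {R}:
  P1: blocked at fork node R ∈ conditioning set.
{R} contains no descendant of S and blocks every backdoor path.
No other singleton works — e.g. {U} leaves P1 open — so {R} is the unique smallest valid adjustment set.

{R}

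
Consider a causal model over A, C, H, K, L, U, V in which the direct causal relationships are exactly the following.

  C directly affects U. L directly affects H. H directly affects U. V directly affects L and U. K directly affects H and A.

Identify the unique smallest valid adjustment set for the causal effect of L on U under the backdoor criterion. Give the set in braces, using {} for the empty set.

{V}

Variables eligible for adjustment (non-descendants of L, excluding L and U): {A, C, K, V}.
Backdoor paths from L to U:
  P1: L <- V -> U
The empty set is not sufficient: P1 (L <- V -> U) has no collider blocking it and no conditioned non-collider, so it is open.
Try {V}:
  P1: blocked at fork node V ∈ conditioning set.
{V} contains no descendant of L and blocks every backdoor path.
No other singleton works — e.g. {K} leaves P1 open — so {V} is the unique smallest valid adjustment set.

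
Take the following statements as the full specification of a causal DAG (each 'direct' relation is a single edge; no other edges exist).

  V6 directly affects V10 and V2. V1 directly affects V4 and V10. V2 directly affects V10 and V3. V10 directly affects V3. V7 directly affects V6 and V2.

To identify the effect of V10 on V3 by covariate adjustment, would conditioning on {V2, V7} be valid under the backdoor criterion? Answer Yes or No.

Yes

Backdoor paths from V10 to V3 (paths whose first edge points into V10):
  P1: V10 <- V6 <- V7 -> V2 -> V3
  P2: V10 <- V6 -> V2 -> V3
  P3: V10 <- V2 -> V3
Condition 1 (no descendant of V10 in the set): holds — descendants of V10 are {V3}; none are in {V2, V7}.
Condition 2 (every backdoor path blocked by {V2, V7}):
  P1: blocked at fork node V7 ∈ conditioning set.
  P2: blocked at chain node V2 ∈ conditioning set.
  P3: blocked at fork node V2 ∈ conditioning set.
{V2, V7} satisfies the backdoor criterion.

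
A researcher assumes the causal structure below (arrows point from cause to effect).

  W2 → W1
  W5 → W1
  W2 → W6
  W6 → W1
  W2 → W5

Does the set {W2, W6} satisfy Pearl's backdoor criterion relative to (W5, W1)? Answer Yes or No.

Backdoor paths from W5 to W1 (paths whose first edge points into W5):
  P1: W5 <- W2 -> W6 -> W1
  P2: W5 <- W2 -> W1
Condition 1 (no descendant of W5 in the set): holds — descendants of W5 are {W1}; none are in {W2, W6}.
Condition 2 (every backdoor path blocked by {W2, W6}):
  P1: blocked at fork node W2 ∈ conditioning set.
  P2: blocked at fork node W2 ∈ conditioning set.
{W2, W6} satisfies the backdoor criterion.

Yes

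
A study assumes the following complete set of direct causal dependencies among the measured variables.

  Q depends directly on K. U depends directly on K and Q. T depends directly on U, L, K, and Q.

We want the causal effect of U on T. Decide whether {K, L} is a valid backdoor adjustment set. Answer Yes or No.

Backdoor paths from U to T (paths whose first edge points into U):
  P1: U <- K -> Q -> T
  P2: U <- K -> T
  P3: U <- Q <- K -> T
  P4: U <- Q -> T
Condition 1 (no descendant of U in the set): holds — descendants of U are {T}; none are in {K, L}.
Condition 2 (every backdoor path blocked by {K, L}):
  P1: blocked at fork node K ∈ conditioning set.
  P2: blocked at fork node K ∈ conditioning set.
  P3: blocked at fork node K ∈ conditioning set.
  P4: open — no interior node is in the conditioning set.
{K, L} does not satisfy the backdoor criterion.

No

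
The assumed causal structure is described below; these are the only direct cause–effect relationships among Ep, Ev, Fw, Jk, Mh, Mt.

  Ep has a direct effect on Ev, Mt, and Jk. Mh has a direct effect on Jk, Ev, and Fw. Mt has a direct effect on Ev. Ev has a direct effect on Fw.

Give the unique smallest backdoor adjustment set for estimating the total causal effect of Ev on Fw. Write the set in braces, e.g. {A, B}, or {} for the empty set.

{Mh}

Variables eligible for adjustment (non-descendants of Ev, excluding Ev and Fw): {Ep, Jk, Mh, Mt}.
Backdoor paths from Ev to Fw:
  P1: Ev <- Ep -> Jk <- Mh -> Fw
  P2: Ev <- Mh -> Fw
  P3: Ev <- Mt <- Ep -> Jk <- Mh -> Fw
The empty set is not sufficient: P2 (Ev <- Mh -> Fw) has no collider blocking it and no conditioned non-collider, so it is open.
Try {Mh}:
  P1: blocked at collider Jk (neither it nor any descendant is in the conditioning set).
  P2: blocked at fork node Mh ∈ conditioning set.
  P3: blocked at collider Jk (neither it nor any descendant is in the conditioning set).
{Mh} contains no descendant of Ev and blocks every backdoor path.
No other singleton works — e.g. {Ep} leaves P2 open — so {Mh} is the unique smallest valid adjustment set.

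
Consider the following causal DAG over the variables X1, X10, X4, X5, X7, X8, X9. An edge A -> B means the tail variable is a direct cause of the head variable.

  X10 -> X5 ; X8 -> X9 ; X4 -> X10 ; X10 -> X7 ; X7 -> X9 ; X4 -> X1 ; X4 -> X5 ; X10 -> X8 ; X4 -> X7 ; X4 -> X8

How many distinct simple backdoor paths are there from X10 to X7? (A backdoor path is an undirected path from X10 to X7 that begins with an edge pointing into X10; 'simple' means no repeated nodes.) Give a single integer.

2

A backdoor path from X10 to X7 is any simple undirected path whose first edge points into X10 (i.e. leaves X10 via a parent).
Parents of X10: {X4}.
Enumerating:
  P1: X10 <- X4 -> X8 -> X9 <- X7
  P2: X10 <- X4 -> X7
That exhausts the simple backdoor paths. Count: 2.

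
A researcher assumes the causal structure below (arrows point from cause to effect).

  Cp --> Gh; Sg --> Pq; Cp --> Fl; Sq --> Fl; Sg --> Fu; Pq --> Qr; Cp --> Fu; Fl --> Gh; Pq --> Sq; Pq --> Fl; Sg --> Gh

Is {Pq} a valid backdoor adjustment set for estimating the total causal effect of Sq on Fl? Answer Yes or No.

Backdoor paths from Sq to Fl (paths whose first edge points into Sq):
  P1: Sq <- Pq <- Sg -> Fu <- Cp -> Fl
  P2: Sq <- Pq <- Sg -> Fu <- Cp -> Gh <- Fl
  P3: Sq <- Pq <- Sg -> Gh <- Cp -> Fl
  P4: Sq <- Pq <- Sg -> Gh <- Fl
  P5: Sq <- Pq -> Fl
Condition 1 (no descendant of Sq in the set): holds — descendants of Sq are {Fl, Gh}; none are in {Pq}.
Condition 2 (every backdoor path blocked by {Pq}):
  P1: blocked at chain node Pq ∈ conditioning set.
  P2: blocked at chain node Pq ∈ conditioning set.
  P3: blocked at chain node Pq ∈ conditioning set.
  P4: blocked at chain node Pq ∈ conditioning set.
  P5: blocked at fork node Pq ∈ conditioning set.
{Pq} satisfies the backdoor criterion.

Yes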